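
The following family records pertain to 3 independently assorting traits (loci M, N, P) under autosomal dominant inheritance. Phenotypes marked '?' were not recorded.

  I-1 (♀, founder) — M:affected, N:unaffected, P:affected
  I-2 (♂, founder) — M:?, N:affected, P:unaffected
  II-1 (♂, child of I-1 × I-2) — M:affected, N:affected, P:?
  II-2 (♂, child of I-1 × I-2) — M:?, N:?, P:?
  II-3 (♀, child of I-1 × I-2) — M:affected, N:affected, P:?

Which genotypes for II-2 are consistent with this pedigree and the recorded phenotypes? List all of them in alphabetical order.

M/I-1 aff ·: Mm|MM
M/I-2 ? ·: mm|Mm|MM
M/II-1 aff I-1×I-2: Mm|MM
M/II-2 ? I-1×I-2: mm|Mm|MM
M/II-3 aff I-1×I-2: Mm|MM
⇒ M over [I-1,I-2,II-1,II-2,II-3]: 32 consistent
N/I-1 un ·: nn
N/I-2 aff ·: Nn|NN
N/II-1 aff I-1×I-2: Nn
N/II-2 ? I-1×I-2: nn|Nn
N/II-3 aff I-1×I-2: Nn
⇒ N over [I-1,I-2,II-1,II-2,II-3]: 3 consistent
P/I-1 aff ·: Pp|PP
P/I-2 un ·: pp
P/II-1 ? I-1×I-2: pp|Pp
P/II-2 ? I-1×I-2: pp|Pp
P/II-3 ? I-1×I-2: pp|Pp
⇒ P over [I-1,I-2,II-1,II-2,II-3]: 9 consistent

II-2 ∈ {MM Nn Pp, MM Nn pp, MM nn Pp, MM nn pp, Mm Nn Pp, Mm Nn pp, Mm nn Pp, Mm nn pp, mm Nn Pp, mm Nn pp, mm nn Pp, mm nn pp}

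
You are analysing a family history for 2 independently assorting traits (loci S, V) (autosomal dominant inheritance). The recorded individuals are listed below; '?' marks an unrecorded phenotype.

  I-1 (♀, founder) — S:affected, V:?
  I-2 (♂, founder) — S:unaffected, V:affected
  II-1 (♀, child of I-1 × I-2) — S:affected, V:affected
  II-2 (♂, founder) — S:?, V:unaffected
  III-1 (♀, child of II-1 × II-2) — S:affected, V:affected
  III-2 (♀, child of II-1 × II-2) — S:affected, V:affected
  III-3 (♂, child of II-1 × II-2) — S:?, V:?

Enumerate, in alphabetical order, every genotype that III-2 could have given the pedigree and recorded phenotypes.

III-2 ∈ {SS Vv, Ss Vv}

S/I-1 aff ·: Ss|SS
S/I-2 un ·: ss
S/II-1 aff I-1×I-2: Ss
S/II-2 ? ·: ss|Ss|SS
S/III-1 aff II-1×II-2: Ss|SS
S/III-2 aff II-1×II-2: Ss|SS
S/III-3 ? II-1×II-2: ss|Ss|SS
⇒ S over [I-1,I-2,II-1,II-2,III-1,III-2,III-3]: 44 consistent
V/I-1 ? ·: vv|Vv|VV
V/I-2 aff ·: Vv|VV
V/II-1 aff I-1×I-2: Vv|VV
V/II-2 un ·: vv
V/III-1 aff II-1×II-2: Vv
V/III-2 aff II-1×II-2: Vv
V/III-3 ? II-1×II-2: vv|Vv
⇒ V over [I-1,I-2,II-1,II-2,III-1,III-2,III-3]: 14 consistent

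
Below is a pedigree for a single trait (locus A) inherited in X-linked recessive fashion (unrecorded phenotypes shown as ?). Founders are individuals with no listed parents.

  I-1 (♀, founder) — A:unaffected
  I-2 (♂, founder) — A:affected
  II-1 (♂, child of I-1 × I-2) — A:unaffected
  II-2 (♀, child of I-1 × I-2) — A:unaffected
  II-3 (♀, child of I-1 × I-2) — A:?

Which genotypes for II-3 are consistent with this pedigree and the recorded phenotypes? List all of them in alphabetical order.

A/I-1 un ·: X^AX^A|X^AX^a
A/I-2 aff ·: X^aY
A/II-1 un I-1×I-2: X^AY
A/II-2 un I-1×I-2: X^AX^a
A/II-3 ? I-1×I-2: X^AX^a|X^aX^a
⇒ A over [I-1,I-2,II-1,II-2,II-3]: 3 consistent

II-3 ∈ {X^AX^a, X^aX^a}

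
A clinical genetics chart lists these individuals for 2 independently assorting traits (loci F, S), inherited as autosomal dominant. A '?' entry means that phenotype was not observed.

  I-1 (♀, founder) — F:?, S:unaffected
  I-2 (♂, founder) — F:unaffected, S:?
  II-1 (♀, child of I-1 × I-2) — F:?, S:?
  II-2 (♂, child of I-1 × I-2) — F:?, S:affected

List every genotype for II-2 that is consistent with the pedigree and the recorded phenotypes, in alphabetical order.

II-2 ∈ {Ff Ss, ff Ss}

F/I-1 ? ·: ff|Ff|FF
F/I-2 un ·: ff
F/II-1 ? I-1×I-2: ff|Ff
F/II-2 ? I-1×I-2: ff|Ff
⇒ F over [I-1,I-2,II-1,II-2]: 6 consistent
S/I-1 un ·: ss
S/I-2 ? ·: Ss|SS
S/II-1 ? I-1×I-2: ss|Ss
S/II-2 aff I-1×I-2: Ss
⇒ S over [I-1,I-2,II-1,II-2]: 3 consistent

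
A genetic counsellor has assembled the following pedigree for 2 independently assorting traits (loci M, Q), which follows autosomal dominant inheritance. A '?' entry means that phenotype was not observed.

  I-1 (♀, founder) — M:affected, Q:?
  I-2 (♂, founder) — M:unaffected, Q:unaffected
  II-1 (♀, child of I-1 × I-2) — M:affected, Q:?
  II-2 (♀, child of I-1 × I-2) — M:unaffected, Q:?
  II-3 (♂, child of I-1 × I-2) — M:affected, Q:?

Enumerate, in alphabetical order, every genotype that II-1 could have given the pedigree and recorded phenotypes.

M/I-1 aff ·: Mm
M/I-2 un ·: mm
M/II-1 aff I-1×I-2: Mm
M/II-2 un I-1×I-2: mm
M/II-3 aff I-1×I-2: Mm
⇒ M over [I-1,I-2,II-1,II-2,II-3]: 1 consistent
Q/I-1 ? ·: qq|Qq|QQ
Q/I-2 un ·: qq
Q/II-1 ? I-1×I-2: qq|Qq
Q/II-2 ? I-1×I-2: qq|Qq
Q/II-3 ? I-1×I-2: qq|Qq
⇒ Q over [I-1,I-2,II-1,II-2,II-3]: 10 consistent

II-1 ∈ {Mm Qq, Mm qq}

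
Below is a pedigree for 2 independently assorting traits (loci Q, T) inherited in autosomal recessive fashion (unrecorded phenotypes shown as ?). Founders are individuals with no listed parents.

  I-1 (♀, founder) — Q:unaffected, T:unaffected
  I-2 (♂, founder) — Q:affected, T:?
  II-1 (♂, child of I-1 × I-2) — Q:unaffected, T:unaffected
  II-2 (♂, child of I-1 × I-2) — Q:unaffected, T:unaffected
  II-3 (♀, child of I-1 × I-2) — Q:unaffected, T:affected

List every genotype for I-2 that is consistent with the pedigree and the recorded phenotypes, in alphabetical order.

Q/I-1 un ·: QQ|Qq
Q/I-2 aff ·: qq
Q/II-1 un I-1×I-2: Qq
Q/II-2 un I-1×I-2: Qq
Q/II-3 un I-1×I-2: Qq
⇒ Q over [I-1,I-2,II-1,II-2,II-3]: 2 consistent
T/I-1 un ·: Tt
T/I-2 ? ·: Tt|tt
T/II-1 un I-1×I-2: TT|Tt
T/II-2 un I-1×I-2: TT|Tt
T/II-3 aff I-1×I-2: tt
⇒ T over [I-1,I-2,II-1,II-2,II-3]: 5 consistent

I-2 ∈ {qq Tt, qq tt}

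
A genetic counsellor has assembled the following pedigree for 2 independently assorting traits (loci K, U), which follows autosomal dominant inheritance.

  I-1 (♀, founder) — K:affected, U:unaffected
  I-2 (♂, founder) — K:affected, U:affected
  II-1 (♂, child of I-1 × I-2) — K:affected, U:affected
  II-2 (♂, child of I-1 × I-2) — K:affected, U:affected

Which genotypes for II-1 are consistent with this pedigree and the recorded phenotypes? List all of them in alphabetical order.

K/I-1 aff ·: Kk|KK
K/I-2 aff ·: Kk|KK
K/II-1 aff I-1×I-2: Kk|KK
K/II-2 aff I-1×I-2: Kk|KK
⇒ K over [I-1,I-2,II-1,II-2]: 13 consistent
U/I-1 un ·: uu
U/I-2 aff ·: Uu|UU
U/II-1 aff I-1×I-2: Uu
U/II-2 aff I-1×I-2: Uu
⇒ U over [I-1,I-2,II-1,II-2]: 2 consistent

II-1 ∈ {KK Uu, Kk Uu}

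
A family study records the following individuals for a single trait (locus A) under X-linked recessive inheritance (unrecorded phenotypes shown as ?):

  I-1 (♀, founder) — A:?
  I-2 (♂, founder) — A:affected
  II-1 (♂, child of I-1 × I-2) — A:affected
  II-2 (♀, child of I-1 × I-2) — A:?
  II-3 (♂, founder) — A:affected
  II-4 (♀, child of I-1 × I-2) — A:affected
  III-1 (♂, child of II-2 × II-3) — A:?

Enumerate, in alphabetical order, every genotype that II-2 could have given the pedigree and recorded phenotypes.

A/I-1 ? ·: X^AX^a|X^aX^a
A/I-2 aff ·: X^aY
A/II-1 aff I-1×I-2: X^aY
A/II-2 ? I-1×I-2: X^AX^a|X^aX^a
A/II-3 aff ·: X^aY
A/II-4 aff I-1×I-2: X^aX^a
A/III-1 ? II-2×II-3: X^AY|X^aY
⇒ A over [I-1,I-2,II-1,II-2,II-3,II-4,III-1]: 4 consistent

II-2 ∈ {X^AX^a, X^aX^a}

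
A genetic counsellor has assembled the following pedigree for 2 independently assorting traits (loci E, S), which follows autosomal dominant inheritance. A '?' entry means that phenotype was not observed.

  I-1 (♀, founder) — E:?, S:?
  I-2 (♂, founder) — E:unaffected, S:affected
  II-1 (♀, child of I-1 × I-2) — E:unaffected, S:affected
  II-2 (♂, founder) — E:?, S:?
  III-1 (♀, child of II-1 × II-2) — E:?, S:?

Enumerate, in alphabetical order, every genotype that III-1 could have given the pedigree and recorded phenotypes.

E/I-1 ? ·: ee|Ee
E/I-2 un ·: ee
E/II-1 un I-1×I-2: ee
E/II-2 ? ·: ee|Ee|EE
E/III-1 ? II-1×II-2: ee|Ee
⇒ E over [I-1,I-2,II-1,II-2,III-1]: 8 consistent
S/I-1 ? ·: ss|Ss|SS
S/I-2 aff ·: Ss|SS
S/II-1 aff I-1×I-2: Ss|SS
S/II-2 ? ·: ss|Ss|SS
S/III-1 ? II-1×II-2: ss|Ss|SS
⇒ S over [I-1,I-2,II-1,II-2,III-1]: 51 consistent

III-1 ∈ {Ee SS, Ee Ss, Ee ss, ee SS, ee Ss, ee ss}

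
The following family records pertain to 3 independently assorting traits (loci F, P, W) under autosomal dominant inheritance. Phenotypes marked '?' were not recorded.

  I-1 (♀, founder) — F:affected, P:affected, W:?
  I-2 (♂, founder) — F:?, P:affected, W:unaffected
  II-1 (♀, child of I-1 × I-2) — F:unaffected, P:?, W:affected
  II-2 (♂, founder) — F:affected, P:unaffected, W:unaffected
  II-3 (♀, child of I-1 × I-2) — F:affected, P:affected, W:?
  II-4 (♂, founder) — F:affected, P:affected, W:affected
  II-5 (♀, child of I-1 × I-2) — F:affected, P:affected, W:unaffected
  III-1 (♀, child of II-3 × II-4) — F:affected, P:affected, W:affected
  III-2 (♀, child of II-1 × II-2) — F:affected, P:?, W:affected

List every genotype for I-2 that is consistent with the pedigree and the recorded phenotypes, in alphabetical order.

I-2 ∈ {Ff PP ww, Ff Pp ww, ff PP ww, ff Pp ww}

F/I-1 aff ·: Ff
F/I-2 ? ·: ff|Ff
F/II-1 un I-1×I-2: ff
F/II-2 aff ·: Ff|FF
F/II-3 aff I-1×I-2: Ff|FF
F/II-4 aff ·: Ff|FF
F/II-5 aff I-1×I-2: Ff|FF
F/III-1 aff II-3×II-4: Ff|FF
F/III-2 aff II-1×II-2: Ff
⇒ F over [I-1,I-2,II-1,II-2,II-3,II-4,II-5,III-1,III-2]: 36 consistent
P/I-1 aff ·: Pp|PP
P/I-2 aff ·: Pp|PP
P/II-1 ? I-1×I-2: pp|Pp|PP
P/II-2 un ·: pp
P/II-3 aff I-1×I-2: Pp|PP
P/II-4 aff ·: Pp|PP
P/II-5 aff I-1×I-2: Pp|PP
P/III-1 aff II-3×II-4: Pp|PP
P/III-2 ? II-1×II-2: pp|Pp
⇒ P over [I-1,I-2,II-1,II-2,II-3,II-4,II-5,III-1,III-2]: 143 consistent
W/I-1 ? ·: Ww
W/I-2 un ·: ww
W/II-1 aff I-1×I-2: Ww
W/II-2 un ·: ww
W/II-3 ? I-1×I-2: ww|Ww
W/II-4 aff ·: Ww|WW
W/II-5 un I-1×I-2: ww
W/III-1 aff II-3×II-4: Ww|WW
W/III-2 aff II-1×II-2: Ww
⇒ W over [I-1,I-2,II-1,II-2,II-3,II-4,II-5,III-1,III-2]: 6 consistent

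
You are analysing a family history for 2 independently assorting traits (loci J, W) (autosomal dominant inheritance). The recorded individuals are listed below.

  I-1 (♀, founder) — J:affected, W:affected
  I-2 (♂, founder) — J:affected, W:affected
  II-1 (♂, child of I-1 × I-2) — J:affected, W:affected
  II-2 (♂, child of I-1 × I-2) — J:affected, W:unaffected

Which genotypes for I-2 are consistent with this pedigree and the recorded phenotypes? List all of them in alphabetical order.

I-2 ∈ {JJ Ww, Jj Ww}

J/I-1 aff ·: Jj|JJ
J/I-2 aff ·: Jj|JJ
J/II-1 aff I-1×I-2: Jj|JJ
J/II-2 aff I-1×I-2: Jj|JJ
⇒ J over [I-1,I-2,II-1,II-2]: 13 consistent
W/I-1 aff ·: Ww
W/I-2 aff ·: Ww
W/II-1 aff I-1×I-2: Ww|WW
W/II-2 un I-1×I-2: ww
⇒ W over [I-1,I-2,II-1,II-2]: 2 consistent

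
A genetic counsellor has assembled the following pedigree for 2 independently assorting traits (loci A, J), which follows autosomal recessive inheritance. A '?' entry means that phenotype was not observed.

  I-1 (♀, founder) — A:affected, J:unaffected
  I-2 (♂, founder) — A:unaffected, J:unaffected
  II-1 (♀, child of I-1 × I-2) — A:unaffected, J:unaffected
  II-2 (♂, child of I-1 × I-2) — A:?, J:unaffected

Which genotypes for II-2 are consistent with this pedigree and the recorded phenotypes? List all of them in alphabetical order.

II-2 ∈ {Aa JJ, Aa Jj, aa JJ, aa Jj}

A/I-1 aff ·: aa
A/I-2 un ·: AA|Aa
A/II-1 un I-1×I-2: Aa
A/II-2 ? I-1×I-2: Aa|aa
⇒ A over [I-1,I-2,II-1,II-2]: 3 consistent
J/I-1 un ·: JJ|Jj
J/I-2 un ·: JJ|Jj
J/II-1 un I-1×I-2: JJ|Jj
J/II-2 un I-1×I-2: JJ|Jj
⇒ J over [I-1,I-2,II-1,II-2]: 13 consistent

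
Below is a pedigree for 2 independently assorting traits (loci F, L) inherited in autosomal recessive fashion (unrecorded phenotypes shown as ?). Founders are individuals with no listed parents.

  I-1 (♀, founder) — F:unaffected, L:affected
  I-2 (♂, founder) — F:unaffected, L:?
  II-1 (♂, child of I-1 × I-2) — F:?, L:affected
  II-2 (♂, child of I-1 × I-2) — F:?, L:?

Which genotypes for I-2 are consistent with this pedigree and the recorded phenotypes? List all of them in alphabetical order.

I-2 ∈ {FF Ll, FF ll, Ff Ll, Ff ll}

F/I-1 un ·: FF|Ff
F/I-2 un ·: FF|Ff
F/II-1 ? I-1×I-2: FF|Ff|ff
F/II-2 ? I-1×I-2: FF|Ff|ff
⇒ F over [I-1,I-2,II-1,II-2]: 18 consistent
L/I-1 aff ·: ll
L/I-2 ? ·: Ll|ll
L/II-1 aff I-1×I-2: ll
L/II-2 ? I-1×I-2: Ll|ll
⇒ L over [I-1,I-2,II-1,II-2]: 3 consistent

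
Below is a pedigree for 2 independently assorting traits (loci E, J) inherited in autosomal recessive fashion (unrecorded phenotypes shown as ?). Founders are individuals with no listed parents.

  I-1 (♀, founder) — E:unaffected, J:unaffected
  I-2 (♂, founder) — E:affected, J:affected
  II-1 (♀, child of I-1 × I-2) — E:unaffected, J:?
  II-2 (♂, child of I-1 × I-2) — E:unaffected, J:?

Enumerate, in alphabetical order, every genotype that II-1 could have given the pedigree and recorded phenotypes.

II-1 ∈ {Ee Jj, Ee jj}

E/I-1 un ·: EE|Ee
E/I-2 aff ·: ee
E/II-1 un I-1×I-2: Ee
E/II-2 un I-1×I-2: Ee
⇒ E over [I-1,I-2,II-1,II-2]: 2 consistent
J/I-1 un ·: JJ|Jj
J/I-2 aff ·: jj
J/II-1 ? I-1×I-2: Jj|jj
J/II-2 ? I-1×I-2: Jj|jj
⇒ J over [I-1,I-2,II-1,II-2]: 5 consistent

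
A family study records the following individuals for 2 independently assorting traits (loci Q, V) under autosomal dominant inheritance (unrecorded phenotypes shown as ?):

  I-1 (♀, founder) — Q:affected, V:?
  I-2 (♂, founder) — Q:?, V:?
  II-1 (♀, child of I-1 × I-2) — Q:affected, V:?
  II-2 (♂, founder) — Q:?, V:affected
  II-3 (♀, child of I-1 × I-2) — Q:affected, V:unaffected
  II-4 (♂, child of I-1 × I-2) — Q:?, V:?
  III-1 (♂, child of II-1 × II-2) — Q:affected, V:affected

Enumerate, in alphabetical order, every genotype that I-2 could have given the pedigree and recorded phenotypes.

Q/I-1 aff ·: Qq|QQ
Q/I-2 ? ·: qq|Qq|QQ
Q/II-1 aff I-1×I-2: Qq|QQ
Q/II-2 ? ·: qq|Qq|QQ
Q/II-3 aff I-1×I-2: Qq|QQ
Q/II-4 ? I-1×I-2: qq|Qq|QQ
Q/III-1 aff II-1×II-2: Qq|QQ
⇒ Q over [I-1,I-2,II-1,II-2,II-3,II-4,III-1]: 145 consistent
V/I-1 ? ·: vv|Vv
V/I-2 ? ·: vv|Vv
V/II-1 ? I-1×I-2: vv|Vv|VV
V/II-2 aff ·: Vv|VV
V/II-3 un I-1×I-2: vv
V/II-4 ? I-1×I-2: vv|Vv|VV
V/III-1 aff II-1×II-2: Vv|VV
⇒ V over [I-1,I-2,II-1,II-2,II-3,II-4,III-1]: 53 consistent

I-2 ∈ {QQ Vv, QQ vv, Qq Vv, Qq vv, qq Vv, qq vv}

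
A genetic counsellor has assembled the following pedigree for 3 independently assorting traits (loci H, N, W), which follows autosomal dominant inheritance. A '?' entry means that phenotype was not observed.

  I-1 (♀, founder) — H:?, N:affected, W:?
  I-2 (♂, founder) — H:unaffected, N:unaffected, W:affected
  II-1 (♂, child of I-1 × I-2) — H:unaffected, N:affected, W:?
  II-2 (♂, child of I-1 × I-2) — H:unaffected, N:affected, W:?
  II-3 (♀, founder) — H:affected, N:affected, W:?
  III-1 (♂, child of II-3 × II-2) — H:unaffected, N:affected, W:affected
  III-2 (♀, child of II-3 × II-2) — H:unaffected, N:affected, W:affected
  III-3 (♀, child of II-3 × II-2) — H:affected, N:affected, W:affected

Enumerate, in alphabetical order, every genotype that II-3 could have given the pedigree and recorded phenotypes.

H/I-1 ? ·: hh|Hh
H/I-2 un ·: hh
H/II-1 un I-1×I-2: hh
H/II-2 un I-1×I-2: hh
H/II-3 aff ·: Hh
H/III-1 un II-3×II-2: hh
H/III-2 un II-3×II-2: hh
H/III-3 aff II-3×II-2: Hh
⇒ H over [I-1,I-2,II-1,II-2,II-3,III-1,III-2,III-3]: 2 consistent
N/I-1 aff ·: Nn|NN
N/I-2 un ·: nn
N/II-1 aff I-1×I-2: Nn
N/II-2 aff I-1×I-2: Nn
N/II-3 aff ·: Nn|NN
N/III-1 aff II-3×II-2: Nn|NN
N/III-2 aff II-3×II-2: Nn|NN
N/III-3 aff II-3×II-2: Nn|NN
⇒ N over [I-1,I-2,II-1,II-2,II-3,III-1,III-2,III-3]: 32 consistent
W/I-1 ? ·: ww|Ww|WW
W/I-2 aff ·: Ww|WW
W/II-1 ? I-1×I-2: ww|Ww|WW
W/II-2 ? I-1×I-2: ww|Ww|WW
W/II-3 ? ·: ww|Ww|WW
W/III-1 aff II-3×II-2: Ww|WW
W/III-2 aff II-3×II-2: Ww|WW
W/III-3 aff II-3×II-2: Ww|WW
⇒ W over [I-1,I-2,II-1,II-2,II-3,III-1,III-2,III-3]: 260 consistent

II-3 ∈ {Hh NN WW, Hh NN Ww, Hh NN ww, Hh Nn WW, Hh Nn Ww, Hh Nn ww}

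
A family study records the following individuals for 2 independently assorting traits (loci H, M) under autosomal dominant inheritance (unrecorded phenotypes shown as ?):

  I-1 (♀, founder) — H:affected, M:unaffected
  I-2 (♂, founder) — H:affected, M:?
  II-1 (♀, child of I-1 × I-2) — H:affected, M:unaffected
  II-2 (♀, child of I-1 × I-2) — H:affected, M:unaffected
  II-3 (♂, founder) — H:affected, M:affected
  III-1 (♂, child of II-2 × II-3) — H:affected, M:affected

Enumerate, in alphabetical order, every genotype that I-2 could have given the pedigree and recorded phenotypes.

I-2 ∈ {HH Mm, HH mm, Hh Mm, Hh mm}

H/I-1 aff ·: Hh|HH
H/I-2 aff ·: Hh|HH
H/II-1 aff I-1×I-2: Hh|HH
H/II-2 aff I-1×I-2: Hh|HH
H/II-3 aff ·: Hh|HH
H/III-1 aff II-2×II-3: Hh|HH
⇒ H over [I-1,I-2,II-1,II-2,II-3,III-1]: 45 consistent
M/I-1 un ·: mm
M/I-2 ? ·: mm|Mm
M/II-1 un I-1×I-2: mm
M/II-2 un I-1×I-2: mm
M/II-3 aff ·: Mm|MM
M/III-1 aff II-2×II-3: Mm
⇒ M over [I-1,I-2,II-1,II-2,II-3,III-1]: 4 consistent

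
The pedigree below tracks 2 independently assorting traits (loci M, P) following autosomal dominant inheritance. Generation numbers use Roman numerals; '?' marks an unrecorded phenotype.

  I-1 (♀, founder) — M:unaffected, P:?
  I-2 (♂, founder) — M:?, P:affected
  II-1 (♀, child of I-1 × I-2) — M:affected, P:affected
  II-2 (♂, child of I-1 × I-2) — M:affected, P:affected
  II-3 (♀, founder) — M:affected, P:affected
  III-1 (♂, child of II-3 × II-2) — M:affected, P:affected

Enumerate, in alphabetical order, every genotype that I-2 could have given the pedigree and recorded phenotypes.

I-2 ∈ {MM PP, MM Pp, Mm PP, Mm Pp}

M/I-1 un ·: mm
M/I-2 ? ·: Mm|MM
M/II-1 aff I-1×I-2: Mm
M/II-2 aff I-1×I-2: Mm
M/II-3 aff ·: Mm|MM
M/III-1 aff II-3×II-2: Mm|MM
⇒ M over [I-1,I-2,II-1,II-2,II-3,III-1]: 8 consistent
P/I-1 ? ·: pp|Pp|PP
P/I-2 aff ·: Pp|PP
P/II-1 aff I-1×I-2: Pp|PP
P/II-2 aff I-1×I-2: Pp|PP
P/II-3 aff ·: Pp|PP
P/III-1 aff II-3×II-2: Pp|PP
⇒ P over [I-1,I-2,II-1,II-2,II-3,III-1]: 53 consistent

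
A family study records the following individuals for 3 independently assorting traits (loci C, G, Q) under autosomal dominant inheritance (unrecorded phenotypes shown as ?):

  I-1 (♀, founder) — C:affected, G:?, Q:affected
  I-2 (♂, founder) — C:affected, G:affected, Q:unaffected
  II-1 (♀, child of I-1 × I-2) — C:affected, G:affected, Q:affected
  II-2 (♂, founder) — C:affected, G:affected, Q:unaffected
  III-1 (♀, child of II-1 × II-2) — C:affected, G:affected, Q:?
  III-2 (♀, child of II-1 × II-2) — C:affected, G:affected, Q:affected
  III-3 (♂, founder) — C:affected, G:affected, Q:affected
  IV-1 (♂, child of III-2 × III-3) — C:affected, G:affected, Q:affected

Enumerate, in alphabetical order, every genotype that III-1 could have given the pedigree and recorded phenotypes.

III-1 ∈ {CC GG Qq, CC GG qq, CC Gg Qq, CC Gg qq, Cc GG Qq, Cc GG qq, Cc Gg Qq, Cc Gg qq}

C/I-1 aff ·: Cc|CC
C/I-2 aff ·: Cc|CC
C/II-1 aff I-1×I-2: Cc|CC
C/II-2 aff ·: Cc|CC
C/III-1 aff II-1×II-2: Cc|CC
C/III-2 aff II-1×II-2: Cc|CC
C/III-3 aff ·: Cc|CC
C/IV-1 aff III-2×III-3: Cc|CC
⇒ C over [I-1,I-2,II-1,II-2,III-1,III-2,III-3,IV-1]: 152 consistent
G/I-1 ? ·: gg|Gg|GG
G/I-2 aff ·: Gg|GG
G/II-1 aff I-1×I-2: Gg|GG
G/II-2 aff ·: Gg|GG
G/III-1 aff II-1×II-2: Gg|GG
G/III-2 aff II-1×II-2: Gg|GG
G/III-3 aff ·: Gg|GG
G/IV-1 aff III-2×III-3: Gg|GG
⇒ G over [I-1,I-2,II-1,II-2,III-1,III-2,III-3,IV-1]: 208 consistent
Q/I-1 aff ·: Qq|QQ
Q/I-2 un ·: qq
Q/II-1 aff I-1×I-2: Qq
Q/II-2 un ·: qq
Q/III-1 ? II-1×II-2: qq|Qq
Q/III-2 aff II-1×II-2: Qq
Q/III-3 aff ·: Qq|QQ
Q/IV-1 aff III-2×III-3: Qq|QQ
⇒ Q over [I-1,I-2,II-1,II-2,III-1,III-2,III-3,IV-1]: 16 consistent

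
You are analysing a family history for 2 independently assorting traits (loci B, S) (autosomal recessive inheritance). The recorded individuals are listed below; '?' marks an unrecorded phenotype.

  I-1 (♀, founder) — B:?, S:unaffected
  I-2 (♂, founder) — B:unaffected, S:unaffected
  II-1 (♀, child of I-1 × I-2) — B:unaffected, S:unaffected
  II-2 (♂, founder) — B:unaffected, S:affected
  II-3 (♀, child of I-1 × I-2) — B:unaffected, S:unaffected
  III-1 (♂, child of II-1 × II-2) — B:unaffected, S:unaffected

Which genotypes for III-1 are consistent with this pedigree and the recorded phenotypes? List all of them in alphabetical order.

B/I-1 ? ·: BB|Bb|bb
B/I-2 un ·: BB|Bb
B/II-1 un I-1×I-2: BB|Bb
B/II-2 un ·: BB|Bb
B/II-3 un I-1×I-2: BB|Bb
B/III-1 un II-1×II-2: BB|Bb
⇒ B over [I-1,I-2,II-1,II-2,II-3,III-1]: 53 consistent
S/I-1 un ·: SS|Ss
S/I-2 un ·: SS|Ss
S/II-1 un I-1×I-2: SS|Ss
S/II-2 aff ·: ss
S/II-3 un I-1×I-2: SS|Ss
S/III-1 un II-1×II-2: Ss
⇒ S over [I-1,I-2,II-1,II-2,II-3,III-1]: 13 consistent

III-1 ∈ {BB Ss, Bb Ss}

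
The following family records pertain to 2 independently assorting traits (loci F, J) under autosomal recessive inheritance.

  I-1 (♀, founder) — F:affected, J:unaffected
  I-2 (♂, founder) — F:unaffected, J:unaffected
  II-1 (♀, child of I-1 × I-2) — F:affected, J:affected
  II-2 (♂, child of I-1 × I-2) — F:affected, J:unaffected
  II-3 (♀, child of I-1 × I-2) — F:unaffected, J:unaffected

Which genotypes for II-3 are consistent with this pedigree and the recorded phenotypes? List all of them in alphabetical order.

F/I-1 aff ·: ff
F/I-2 un ·: Ff
F/II-1 aff I-1×I-2: ff
F/II-2 aff I-1×I-2: ff
F/II-3 un I-1×I-2: Ff
⇒ F over [I-1,I-2,II-1,II-2,II-3]: 1 consistent
J/I-1 un ·: Jj
J/I-2 un ·: Jj
J/II-1 aff I-1×I-2: jj
J/II-2 un I-1×I-2: JJ|Jj
J/II-3 un I-1×I-2: JJ|Jj
⇒ J over [I-1,I-2,II-1,II-2,II-3]: 4 consistent

II-3 ∈ {Ff JJ, Ff Jj}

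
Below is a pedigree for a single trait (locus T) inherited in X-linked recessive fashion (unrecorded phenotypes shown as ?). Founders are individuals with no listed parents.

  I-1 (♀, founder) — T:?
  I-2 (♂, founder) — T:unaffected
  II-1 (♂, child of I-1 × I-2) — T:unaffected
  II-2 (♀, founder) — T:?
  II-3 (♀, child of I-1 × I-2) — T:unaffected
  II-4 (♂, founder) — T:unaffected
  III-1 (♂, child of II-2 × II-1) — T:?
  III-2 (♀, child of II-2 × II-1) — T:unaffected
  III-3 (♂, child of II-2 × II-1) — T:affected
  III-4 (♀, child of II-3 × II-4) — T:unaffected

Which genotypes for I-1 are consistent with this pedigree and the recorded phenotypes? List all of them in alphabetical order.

T/I-1 ? ·: X^TX^T|X^TX^t
T/I-2 un ·: X^TY
T/II-1 un I-1×I-2: X^TY
T/II-2 ? ·: X^TX^t|X^tX^t
T/II-3 un I-1×I-2: X^TX^T|X^TX^t
T/II-4 un ·: X^TY
T/III-1 ? II-2×II-1: X^TY|X^tY
T/III-2 un II-2×II-1: X^TX^T|X^TX^t
T/III-3 aff II-2×II-1: X^tY
T/III-4 un II-3×II-4: X^TX^T|X^TX^t
⇒ T over [I-1,I-2,II-1,II-2,II-3,II-4,III-1,III-2,III-3,III-4]: 20 consistent

I-1 ∈ {X^TX^T, X^TX^t}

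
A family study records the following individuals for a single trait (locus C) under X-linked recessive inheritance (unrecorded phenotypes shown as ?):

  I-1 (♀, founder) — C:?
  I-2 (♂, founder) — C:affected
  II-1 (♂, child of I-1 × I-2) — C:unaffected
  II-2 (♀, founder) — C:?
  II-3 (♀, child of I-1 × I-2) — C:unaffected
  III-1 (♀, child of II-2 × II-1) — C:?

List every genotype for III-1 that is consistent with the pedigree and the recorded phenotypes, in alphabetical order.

III-1 ∈ {X^CX^C, X^CX^c}

C/I-1 ? ·: X^CX^C|X^CX^c
C/I-2 aff ·: X^cY
C/II-1 un I-1×I-2: X^CY
C/II-2 ? ·: X^CX^C|X^CX^c|X^cX^c
C/II-3 un I-1×I-2: X^CX^c
C/III-1 ? II-2×II-1: X^CX^C|X^CX^c
⇒ C over [I-1,I-2,II-1,II-2,II-3,III-1]: 8 consistent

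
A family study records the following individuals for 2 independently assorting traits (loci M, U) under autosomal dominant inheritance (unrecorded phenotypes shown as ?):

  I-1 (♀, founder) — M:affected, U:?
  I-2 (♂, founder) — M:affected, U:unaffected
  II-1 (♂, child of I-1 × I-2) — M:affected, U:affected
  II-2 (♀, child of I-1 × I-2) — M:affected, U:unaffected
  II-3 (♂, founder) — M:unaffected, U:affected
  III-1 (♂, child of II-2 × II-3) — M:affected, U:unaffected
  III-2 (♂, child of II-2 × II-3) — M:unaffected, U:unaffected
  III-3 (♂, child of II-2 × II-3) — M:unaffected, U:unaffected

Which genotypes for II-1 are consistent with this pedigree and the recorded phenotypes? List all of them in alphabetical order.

M/I-1 aff ·: Mm|MM
M/I-2 aff ·: Mm|MM
M/II-1 aff I-1×I-2: Mm|MM
M/II-2 aff I-1×I-2: Mm
M/II-3 un ·: mm
M/III-1 aff II-2×II-3: Mm
M/III-2 un II-2×II-3: mm
M/III-3 un II-2×II-3: mm
⇒ M over [I-1,I-2,II-1,II-2,II-3,III-1,III-2,III-3]: 6 consistent
U/I-1 ? ·: Uu
U/I-2 un ·: uu
U/II-1 aff I-1×I-2: Uu
U/II-2 un I-1×I-2: uu
U/II-3 aff ·: Uu
U/III-1 un II-2×II-3: uu
U/III-2 un II-2×II-3: uu
U/III-3 un II-2×II-3: uu
⇒ U over [I-1,I-2,II-1,II-2,II-3,III-1,III-2,III-3]: 1 consistent

II-1 ∈ {MM Uu, Mm Uu}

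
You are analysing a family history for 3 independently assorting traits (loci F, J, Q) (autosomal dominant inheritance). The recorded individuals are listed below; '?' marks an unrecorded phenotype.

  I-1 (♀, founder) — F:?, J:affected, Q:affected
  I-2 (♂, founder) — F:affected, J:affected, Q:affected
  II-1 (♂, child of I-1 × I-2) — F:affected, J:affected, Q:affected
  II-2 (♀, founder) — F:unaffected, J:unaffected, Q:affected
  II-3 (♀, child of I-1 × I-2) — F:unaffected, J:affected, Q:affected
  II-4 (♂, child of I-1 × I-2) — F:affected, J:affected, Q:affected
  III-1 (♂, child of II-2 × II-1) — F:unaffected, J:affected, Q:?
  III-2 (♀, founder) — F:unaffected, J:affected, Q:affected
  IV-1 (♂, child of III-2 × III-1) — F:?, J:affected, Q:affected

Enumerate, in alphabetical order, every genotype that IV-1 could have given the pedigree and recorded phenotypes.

IV-1 ∈ {ff JJ QQ, ff JJ Qq, ff Jj QQ, ff Jj Qq}

F/I-1 ? ·: ff|Ff
F/I-2 aff ·: Ff
F/II-1 aff I-1×I-2: Ff
F/II-2 un ·: ff
F/II-3 un I-1×I-2: ff
F/II-4 aff I-1×I-2: Ff|FF
F/III-1 un II-2×II-1: ff
F/III-2 un ·: ff
F/IV-1 ? III-2×III-1: ff
⇒ F over [I-1,I-2,II-1,II-2,II-3,II-4,III-1,III-2,IV-1]: 3 consistent
J/I-1 aff ·: Jj|JJ
J/I-2 aff ·: Jj|JJ
J/II-1 aff I-1×I-2: Jj|JJ
J/II-2 un ·: jj
J/II-3 aff I-1×I-2: Jj|JJ
J/II-4 aff I-1×I-2: Jj|JJ
J/III-1 aff II-2×II-1: Jj
J/III-2 aff ·: Jj|JJ
J/IV-1 aff III-2×III-1: Jj|JJ
⇒ J over [I-1,I-2,II-1,II-2,II-3,II-4,III-1,III-2,IV-1]: 100 consistent
Q/I-1 aff ·: Qq|QQ
Q/I-2 aff ·: Qq|QQ
Q/II-1 aff I-1×I-2: Qq|QQ
Q/II-2 aff ·: Qq|QQ
Q/II-3 aff I-1×I-2: Qq|QQ
Q/II-4 aff I-1×I-2: Qq|QQ
Q/III-1 ? II-2×II-1: qq|Qq|QQ
Q/III-2 aff ·: Qq|QQ
Q/IV-1 aff III-2×III-1: Qq|QQ
⇒ Q over [I-1,I-2,II-1,II-2,II-3,II-4,III-1,III-2,IV-1]: 322 consistent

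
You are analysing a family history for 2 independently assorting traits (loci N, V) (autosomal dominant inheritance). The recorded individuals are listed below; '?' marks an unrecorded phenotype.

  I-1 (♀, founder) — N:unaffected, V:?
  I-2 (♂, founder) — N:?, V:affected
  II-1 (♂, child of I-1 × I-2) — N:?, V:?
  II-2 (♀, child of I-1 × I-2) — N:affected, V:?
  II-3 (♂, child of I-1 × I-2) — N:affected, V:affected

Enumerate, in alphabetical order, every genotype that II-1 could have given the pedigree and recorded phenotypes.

N/I-1 un ·: nn
N/I-2 ? ·: Nn|NN
N/II-1 ? I-1×I-2: nn|Nn
N/II-2 aff I-1×I-2: Nn
N/II-3 aff I-1×I-2: Nn
⇒ N over [I-1,I-2,II-1,II-2,II-3]: 3 consistent
V/I-1 ? ·: vv|Vv|VV
V/I-2 aff ·: Vv|VV
V/II-1 ? I-1×I-2: vv|Vv|VV
V/II-2 ? I-1×I-2: vv|Vv|VV
V/II-3 aff I-1×I-2: Vv|VV
⇒ V over [I-1,I-2,II-1,II-2,II-3]: 40 consistent

II-1 ∈ {Nn VV, Nn Vv, Nn vv, nn VV, nn Vv, nn vv}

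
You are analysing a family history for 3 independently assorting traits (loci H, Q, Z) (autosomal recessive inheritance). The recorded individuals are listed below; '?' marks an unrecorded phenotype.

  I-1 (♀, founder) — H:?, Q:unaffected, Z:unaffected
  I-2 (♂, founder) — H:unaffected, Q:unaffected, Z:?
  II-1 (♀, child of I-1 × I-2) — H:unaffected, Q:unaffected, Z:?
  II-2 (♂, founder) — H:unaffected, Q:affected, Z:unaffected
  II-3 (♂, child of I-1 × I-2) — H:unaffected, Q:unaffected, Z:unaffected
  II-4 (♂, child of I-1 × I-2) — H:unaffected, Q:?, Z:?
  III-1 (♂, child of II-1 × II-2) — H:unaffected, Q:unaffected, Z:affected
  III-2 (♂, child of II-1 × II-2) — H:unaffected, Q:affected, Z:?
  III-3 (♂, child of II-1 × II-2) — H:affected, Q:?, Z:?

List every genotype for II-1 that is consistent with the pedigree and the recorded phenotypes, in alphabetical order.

H/I-1 ? ·: HH|Hh|hh
H/I-2 un ·: HH|Hh
H/II-1 un I-1×I-2: Hh
H/II-2 un ·: Hh
H/II-3 un I-1×I-2: HH|Hh
H/II-4 un I-1×I-2: HH|Hh
H/III-1 un II-1×II-2: HH|Hh
H/III-2 un II-1×II-2: HH|Hh
H/III-3 aff II-1×II-2: hh
⇒ H over [I-1,I-2,II-1,II-2,II-3,II-4,III-1,III-2,III-3]: 56 consistent
Q/I-1 un ·: QQ|Qq
Q/I-2 un ·: QQ|Qq
Q/II-1 un I-1×I-2: Qq
Q/II-2 aff ·: qq
Q/II-3 un I-1×I-2: QQ|Qq
Q/II-4 ? I-1×I-2: QQ|Qq|qq
Q/III-1 un II-1×II-2: Qq
Q/III-2 aff II-1×II-2: qq
Q/III-3 ? II-1×II-2: Qq|qq
⇒ Q over [I-1,I-2,II-1,II-2,II-3,II-4,III-1,III-2,III-3]: 28 consistent
Z/I-1 un ·: ZZ|Zz
Z/I-2 ? ·: ZZ|Zz|zz
Z/II-1 ? I-1×I-2: Zz|zz
Z/II-2 un ·: Zz
Z/II-3 un I-1×I-2: ZZ|Zz
Z/II-4 ? I-1×I-2: ZZ|Zz|zz
Z/III-1 aff II-1×II-2: zz
Z/III-2 ? II-1×II-2: ZZ|Zz|zz
Z/III-3 ? II-1×II-2: ZZ|Zz|zz
⇒ Z over [I-1,I-2,II-1,II-2,II-3,II-4,III-1,III-2,III-3]: 185 consistent

II-1 ∈ {Hh Qq Zz, Hh Qq zz}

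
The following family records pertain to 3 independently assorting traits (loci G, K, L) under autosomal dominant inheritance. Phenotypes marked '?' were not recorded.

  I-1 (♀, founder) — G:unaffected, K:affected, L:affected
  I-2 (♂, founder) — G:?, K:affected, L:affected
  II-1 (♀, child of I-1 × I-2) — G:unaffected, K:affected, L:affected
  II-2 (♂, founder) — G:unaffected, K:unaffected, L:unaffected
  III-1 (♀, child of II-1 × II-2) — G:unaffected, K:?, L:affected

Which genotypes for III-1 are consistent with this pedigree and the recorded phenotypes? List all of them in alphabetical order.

G/I-1 un ·: gg
G/I-2 ? ·: gg|Gg
G/II-1 un I-1×I-2: gg
G/II-2 un ·: gg
G/III-1 un II-1×II-2: gg
⇒ G over [I-1,I-2,II-1,II-2,III-1]: 2 consistent
K/I-1 aff ·: Kk|KK
K/I-2 aff ·: Kk|KK
K/II-1 aff I-1×I-2: Kk|KK
K/II-2 un ·: kk
K/III-1 ? II-1×II-2: kk|Kk
⇒ K over [I-1,I-2,II-1,II-2,III-1]: 10 consistent
L/I-1 aff ·: Ll|LL
L/I-2 aff ·: Ll|LL
L/II-1 aff I-1×I-2: Ll|LL
L/II-2 un ·: ll
L/III-1 aff II-1×II-2: Ll
⇒ L over [I-1,I-2,II-1,II-2,III-1]: 7 consistent

III-1 ∈ {gg Kk Ll, gg kk Ll}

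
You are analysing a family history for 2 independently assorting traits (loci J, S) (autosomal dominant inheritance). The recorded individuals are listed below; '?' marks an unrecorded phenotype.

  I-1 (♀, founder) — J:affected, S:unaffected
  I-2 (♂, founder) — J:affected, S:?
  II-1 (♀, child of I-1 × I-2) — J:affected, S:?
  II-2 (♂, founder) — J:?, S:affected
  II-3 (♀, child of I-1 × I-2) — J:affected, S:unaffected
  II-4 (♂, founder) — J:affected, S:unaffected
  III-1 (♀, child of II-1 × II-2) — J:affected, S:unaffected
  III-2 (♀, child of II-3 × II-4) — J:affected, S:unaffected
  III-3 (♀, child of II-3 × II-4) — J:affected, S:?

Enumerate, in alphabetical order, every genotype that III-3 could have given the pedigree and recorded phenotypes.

III-3 ∈ {JJ ss, Jj ss}

J/I-1 aff ·: Jj|JJ
J/I-2 aff ·: Jj|JJ
J/II-1 aff I-1×I-2: Jj|JJ
J/II-2 ? ·: jj|Jj|JJ
J/II-3 aff I-1×I-2: Jj|JJ
J/II-4 aff ·: Jj|JJ
J/III-1 aff II-1×II-2: Jj|JJ
J/III-2 aff II-3×II-4: Jj|JJ
J/III-3 aff II-3×II-4: Jj|JJ
⇒ J over [I-1,I-2,II-1,II-2,II-3,II-4,III-1,III-2,III-3]: 371 consistent
S/I-1 un ·: ss
S/I-2 ? ·: ss|Ss
S/II-1 ? I-1×I-2: ss|Ss
S/II-2 aff ·: Ss
S/II-3 un I-1×I-2: ss
S/II-4 un ·: ss
S/III-1 un II-1×II-2: ss
S/III-2 un II-3×II-4: ss
S/III-3 ? II-3×II-4: ss
⇒ S over [I-1,I-2,II-1,II-2,II-3,II-4,III-1,III-2,III-3]: 3 consistent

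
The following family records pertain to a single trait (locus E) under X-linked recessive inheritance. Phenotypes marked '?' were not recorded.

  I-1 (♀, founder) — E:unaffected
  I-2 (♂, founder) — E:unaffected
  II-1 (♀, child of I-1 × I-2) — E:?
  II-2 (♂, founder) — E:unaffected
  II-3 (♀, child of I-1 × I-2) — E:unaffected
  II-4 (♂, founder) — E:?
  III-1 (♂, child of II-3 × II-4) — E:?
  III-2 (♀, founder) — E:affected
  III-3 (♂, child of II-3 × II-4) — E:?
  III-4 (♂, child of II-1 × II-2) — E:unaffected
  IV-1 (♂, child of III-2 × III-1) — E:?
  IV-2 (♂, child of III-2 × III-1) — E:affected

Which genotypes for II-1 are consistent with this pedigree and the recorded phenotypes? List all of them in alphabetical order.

II-1 ∈ {X^EX^E, X^EX^e}

E/I-1 un ·: X^EX^E|X^EX^e
E/I-2 un ·: X^EY
E/II-1 ? I-1×I-2: X^EX^E|X^EX^e
E/II-2 un ·: X^EY
E/II-3 un I-1×I-2: X^EX^E|X^EX^e
E/II-4 ? ·: X^EY|X^eY
E/III-1 ? II-3×II-4: X^EY|X^eY
E/III-2 aff ·: X^eX^e
E/III-3 ? II-3×II-4: X^EY|X^eY
E/III-4 un II-1×II-2: X^EY
E/IV-1 ? III-2×III-1: X^eY
E/IV-2 aff III-2×III-1: X^eY
⇒ E over [I-1,I-2,II-1,II-2,II-3,II-4,III-1,III-2,III-3,III-4,IV-1,IV-2]: 22 consistent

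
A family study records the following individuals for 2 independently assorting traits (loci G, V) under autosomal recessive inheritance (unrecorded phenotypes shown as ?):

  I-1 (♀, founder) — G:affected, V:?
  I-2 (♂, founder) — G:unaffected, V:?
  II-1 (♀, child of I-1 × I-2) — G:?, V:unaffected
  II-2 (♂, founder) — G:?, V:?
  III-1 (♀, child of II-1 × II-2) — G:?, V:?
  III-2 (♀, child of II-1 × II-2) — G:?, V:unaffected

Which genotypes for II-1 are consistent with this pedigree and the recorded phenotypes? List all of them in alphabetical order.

G/I-1 aff ·: gg
G/I-2 un ·: GG|Gg
G/II-1 ? I-1×I-2: Gg|gg
G/II-2 ? ·: GG|Gg|gg
G/III-1 ? II-1×II-2: GG|Gg|gg
G/III-2 ? II-1×II-2: GG|Gg|gg
⇒ G over [I-1,I-2,II-1,II-2,III-1,III-2]: 40 consistent
V/I-1 ? ·: VV|Vv|vv
V/I-2 ? ·: VV|Vv|vv
V/II-1 un I-1×I-2: VV|Vv
V/II-2 ? ·: VV|Vv|vv
V/III-1 ? II-1×II-2: VV|Vv|vv
V/III-2 un II-1×II-2: VV|Vv
⇒ V over [I-1,I-2,II-1,II-2,III-1,III-2]: 108 consistent

II-1 ∈ {Gg VV, Gg Vv, gg VV, gg Vv}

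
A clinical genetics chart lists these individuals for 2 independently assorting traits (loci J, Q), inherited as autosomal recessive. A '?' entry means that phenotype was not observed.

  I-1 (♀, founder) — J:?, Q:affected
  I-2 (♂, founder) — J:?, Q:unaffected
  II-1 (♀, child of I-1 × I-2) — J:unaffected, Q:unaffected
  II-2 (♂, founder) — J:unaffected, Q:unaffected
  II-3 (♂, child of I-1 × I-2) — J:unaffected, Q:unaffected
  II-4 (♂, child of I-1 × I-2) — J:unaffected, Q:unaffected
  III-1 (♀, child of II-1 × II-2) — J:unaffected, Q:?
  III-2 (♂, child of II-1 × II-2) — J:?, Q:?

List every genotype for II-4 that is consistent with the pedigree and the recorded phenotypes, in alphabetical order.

J/I-1 ? ·: JJ|Jj|jj
J/I-2 ? ·: JJ|Jj|jj
J/II-1 un I-1×I-2: JJ|Jj
J/II-2 un ·: JJ|Jj
J/II-3 un I-1×I-2: JJ|Jj
J/II-4 un I-1×I-2: JJ|Jj
J/III-1 un II-1×II-2: JJ|Jj
J/III-2 ? II-1×II-2: JJ|Jj|jj
⇒ J over [I-1,I-2,II-1,II-2,II-3,II-4,III-1,III-2]: 225 consistent
Q/I-1 aff ·: qq
Q/I-2 un ·: QQ|Qq
Q/II-1 un I-1×I-2: Qq
Q/II-2 un ·: QQ|Qq
Q/II-3 un I-1×I-2: Qq
Q/II-4 un I-1×I-2: Qq
Q/III-1 ? II-1×II-2: QQ|Qq|qq
Q/III-2 ? II-1×II-2: QQ|Qq|qq
⇒ Q over [I-1,I-2,II-1,II-2,II-3,II-4,III-1,III-2]: 26 consistent

II-4 ∈ {JJ Qq, Jj Qq}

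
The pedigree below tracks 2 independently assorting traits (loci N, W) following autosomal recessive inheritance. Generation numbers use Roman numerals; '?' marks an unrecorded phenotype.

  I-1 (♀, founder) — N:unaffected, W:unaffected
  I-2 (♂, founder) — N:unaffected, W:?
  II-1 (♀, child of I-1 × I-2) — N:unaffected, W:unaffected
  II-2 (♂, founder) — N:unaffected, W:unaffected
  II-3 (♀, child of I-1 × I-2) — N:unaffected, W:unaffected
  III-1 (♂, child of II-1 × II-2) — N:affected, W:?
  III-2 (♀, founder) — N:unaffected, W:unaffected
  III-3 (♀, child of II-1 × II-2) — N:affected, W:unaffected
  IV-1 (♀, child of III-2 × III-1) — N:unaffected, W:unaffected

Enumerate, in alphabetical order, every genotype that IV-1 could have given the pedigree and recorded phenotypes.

N/I-1 un ·: NN|Nn
N/I-2 un ·: NN|Nn
N/II-1 un I-1×I-2: Nn
N/II-2 un ·: Nn
N/II-3 un I-1×I-2: NN|Nn
N/III-1 aff II-1×II-2: nn
N/III-2 un ·: NN|Nn
N/III-3 aff II-1×II-2: nn
N/IV-1 un III-2×III-1: Nn
⇒ N over [I-1,I-2,II-1,II-2,II-3,III-1,III-2,III-3,IV-1]: 12 consistent
W/I-1 un ·: WW|Ww
W/I-2 ? ·: WW|Ww|ww
W/II-1 un I-1×I-2: WW|Ww
W/II-2 un ·: WW|Ww
W/II-3 un I-1×I-2: WW|Ww
W/III-1 ? II-1×II-2: WW|Ww|ww
W/III-2 un ·: WW|Ww
W/III-3 un II-1×II-2: WW|Ww
W/IV-1 un III-2×III-1: WW|Ww
⇒ W over [I-1,I-2,II-1,II-2,II-3,III-1,III-2,III-3,IV-1]: 375 consistent

IV-1 ∈ {Nn WW, Nn Ww}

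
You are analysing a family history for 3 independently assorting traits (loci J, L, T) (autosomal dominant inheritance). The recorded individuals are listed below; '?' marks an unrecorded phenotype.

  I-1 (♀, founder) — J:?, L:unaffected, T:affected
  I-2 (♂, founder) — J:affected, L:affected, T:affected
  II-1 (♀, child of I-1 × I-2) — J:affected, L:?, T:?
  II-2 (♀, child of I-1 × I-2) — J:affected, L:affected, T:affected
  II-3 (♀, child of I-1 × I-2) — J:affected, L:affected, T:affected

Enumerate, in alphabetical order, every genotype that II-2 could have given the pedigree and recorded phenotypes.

J/I-1 ? ·: jj|Jj|JJ
J/I-2 aff ·: Jj|JJ
J/II-1 aff I-1×I-2: Jj|JJ
J/II-2 aff I-1×I-2: Jj|JJ
J/II-3 aff I-1×I-2: Jj|JJ
⇒ J over [I-1,I-2,II-1,II-2,II-3]: 27 consistent
L/I-1 un ·: ll
L/I-2 aff ·: Ll|LL
L/II-1 ? I-1×I-2: ll|Ll
L/II-2 aff I-1×I-2: Ll
L/II-3 aff I-1×I-2: Ll
⇒ L over [I-1,I-2,II-1,II-2,II-3]: 3 consistent
T/I-1 aff ·: Tt|TT
T/I-2 aff ·: Tt|TT
T/II-1 ? I-1×I-2: tt|Tt|TT
T/II-2 aff I-1×I-2: Tt|TT
T/II-3 aff I-1×I-2: Tt|TT
⇒ T over [I-1,I-2,II-1,II-2,II-3]: 29 consistent

II-2 ∈ {JJ Ll TT, JJ Ll Tt, Jj Ll TT, Jj Ll Tt}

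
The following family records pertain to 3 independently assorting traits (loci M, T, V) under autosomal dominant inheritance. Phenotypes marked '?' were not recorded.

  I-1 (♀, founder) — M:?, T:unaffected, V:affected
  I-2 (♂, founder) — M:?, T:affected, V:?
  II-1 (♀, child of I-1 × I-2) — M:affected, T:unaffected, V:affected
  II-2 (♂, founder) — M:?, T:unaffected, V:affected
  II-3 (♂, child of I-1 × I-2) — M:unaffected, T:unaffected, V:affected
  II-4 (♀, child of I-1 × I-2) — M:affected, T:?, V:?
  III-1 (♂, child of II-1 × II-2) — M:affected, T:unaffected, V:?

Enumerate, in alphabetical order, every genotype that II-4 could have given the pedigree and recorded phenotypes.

II-4 ∈ {MM Tt VV, MM Tt Vv, MM Tt vv, MM tt VV, MM tt Vv, MM tt vv, Mm Tt VV, Mm Tt Vv, Mm Tt vv, Mm tt VV, Mm tt Vv, Mm tt vv}

M/I-1 ? ·: mm|Mm
M/I-2 ? ·: mm|Mm
M/II-1 aff I-1×I-2: Mm|MM
M/II-2 ? ·: mm|Mm|MM
M/II-3 un I-1×I-2: mm
M/II-4 aff I-1×I-2: Mm|MM
M/III-1 aff II-1×II-2: Mm|MM
⇒ M over [I-1,I-2,II-1,II-2,II-3,II-4,III-1]: 28 consistent
T/I-1 un ·: tt
T/I-2 aff ·: Tt
T/II-1 un I-1×I-2: tt
T/II-2 un ·: tt
T/II-3 un I-1×I-2: tt
T/II-4 ? I-1×I-2: tt|Tt
T/III-1 un II-1×II-2: tt
⇒ T over [I-1,I-2,II-1,II-2,II-3,II-4,III-1]: 2 consistent
V/I-1 aff ·: Vv|VV
V/I-2 ? ·: vv|Vv|VV
V/II-1 aff I-1×I-2: Vv|VV
V/II-2 aff ·: Vv|VV
V/II-3 aff I-1×I-2: Vv|VV
V/II-4 ? I-1×I-2: vv|Vv|VV
V/III-1 ? II-1×II-2: vv|Vv|VV
⇒ V over [I-1,I-2,II-1,II-2,II-3,II-4,III-1]: 130 consistent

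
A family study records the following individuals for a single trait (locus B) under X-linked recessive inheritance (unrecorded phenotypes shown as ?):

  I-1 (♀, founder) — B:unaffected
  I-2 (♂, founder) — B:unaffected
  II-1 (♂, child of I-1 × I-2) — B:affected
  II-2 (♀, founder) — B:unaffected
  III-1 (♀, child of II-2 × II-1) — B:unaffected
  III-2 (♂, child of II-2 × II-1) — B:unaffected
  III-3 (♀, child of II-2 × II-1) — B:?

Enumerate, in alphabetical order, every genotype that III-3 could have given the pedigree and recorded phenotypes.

III-3 ∈ {X^BX^b, X^bX^b}

B/I-1 un ·: X^BX^b
B/I-2 un ·: X^BY
B/II-1 aff I-1×I-2: X^bY
B/II-2 un ·: X^BX^B|X^BX^b
B/III-1 un II-2×II-1: X^BX^b
B/III-2 un II-2×II-1: X^BY
B/III-3 ? II-2×II-1: X^BX^b|X^bX^b
⇒ B over [I-1,I-2,II-1,II-2,III-1,III-2,III-3]: 3 consistent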